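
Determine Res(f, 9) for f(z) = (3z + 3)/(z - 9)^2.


Step 1: Pole of order 2 at z = 9
Step 2: Res = lim d/dz [(z - 9)^2 * f(z)] as z -> 9
Step 3: (z - 9)^2 * f(z) = 3z + 3
Step 4: d/dz[3z + 3] = 3

3


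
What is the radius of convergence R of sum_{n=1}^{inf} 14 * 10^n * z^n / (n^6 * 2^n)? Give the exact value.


Step 1: General term a_n = 14 * 10^n / (n^6 * 2^n)
Step 2: By the root test, |a_n|^(1/n) = 14^(1/n) * 10 / (n^(6/n) * 2) -> 10/2 as n -> infinity (since 14^(1/n) -> 1 and n^(6/n) -> 1)
Step 3: R = 1/lim|a_n|^(1/n) = 2/10 = 1/5

1/5


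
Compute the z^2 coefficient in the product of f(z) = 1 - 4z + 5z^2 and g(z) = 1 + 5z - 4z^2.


Step 1: z^2 term in f*g comes from: (1)*(-4z^2) + (-4z)*(5z) + (5z^2)*(1)
Step 2: = -4 - 20 + 5
Step 3: = -19

-19


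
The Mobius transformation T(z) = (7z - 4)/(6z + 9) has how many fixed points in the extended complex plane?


Step 1: Fixed points satisfy T(z) = z
Step 2: 6z^2 + 2z + 4 = 0
Step 3: Discriminant = 2^2 - 4*6*4 = -92
Step 4: Number of fixed points = 2

2


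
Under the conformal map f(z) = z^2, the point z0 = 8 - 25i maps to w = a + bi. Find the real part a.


Step 1: z0 = 8 - 25i
Step 2: z0^2 = 8^2 - (-25)^2 - 400i
Step 3: real part = 64 - 625 = -561

-561


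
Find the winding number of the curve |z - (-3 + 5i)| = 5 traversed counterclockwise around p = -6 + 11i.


Step 1: Center c = (-3, 5), radius = 5
Step 2: |p - c|^2 = (-3)^2 + 6^2 = 45
Step 3: r^2 = 25
Step 4: |p-c| > r so winding number = 0

0


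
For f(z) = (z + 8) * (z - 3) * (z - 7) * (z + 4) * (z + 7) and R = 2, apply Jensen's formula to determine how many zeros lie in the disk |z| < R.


Jensen's formula: (1/2pi)*integral log|f(Re^it)|dt = log|f(0)| + sum_{|a_k|<R} log(R/|a_k|)
Step 1: f(0) = 8 * (-3) * (-7) * 4 * 7 = 4704
Step 2: log|f(0)| = log|-8| + log|3| + log|7| + log|-4| + log|-7| = 8.4562
Step 3: Zeros inside |z| < 2: none
Step 4: Jensen sum = (empty sum) = 0
Step 5: n(R) = number of terms in the Jensen sum = count of zeros inside |z| < 2 = 0

0


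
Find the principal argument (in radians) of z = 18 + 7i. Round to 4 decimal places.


Step 1: z = 18 + 7i
Step 2: arg(z) = atan2(7, 18)
Step 3: arg(z) = 0.3709

0.3709


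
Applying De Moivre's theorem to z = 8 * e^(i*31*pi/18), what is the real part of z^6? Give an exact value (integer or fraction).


Step 1: By De Moivre's theorem, z^6 = 8^6 * e^(i*6*31*pi/18) = 262144 * (cos(31*pi/3) + i*sin(31*pi/3))
Step 2: |z|^6 = 8^6 = 262144
Step 3: Reduce the angle mod 2*pi: 31*pi/3 - 10*pi = pi/3
Step 4: cos(pi/3) = 1/2
Step 5: Re(z^6) = 262144 * 1/2 = 131072

131072


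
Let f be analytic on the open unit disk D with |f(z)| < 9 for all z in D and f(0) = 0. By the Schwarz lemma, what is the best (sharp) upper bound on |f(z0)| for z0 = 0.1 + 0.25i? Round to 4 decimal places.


Step 1: g = f/9 maps D -> D with g(0) = 0, so by the Schwarz lemma |g(z)| <= |z|, i.e. |f(z)| <= 9|z|; this is sharp (f(z) = 9z).
Step 2: |z0|^2 = 0.1^2 + 0.25^2 = 0.0725
Step 3: |z0| = sqrt(0.0725) = 0.269258
Step 4: Best bound = 9 * |z0| = 9 * 0.269258 = 2.4233

2.4233


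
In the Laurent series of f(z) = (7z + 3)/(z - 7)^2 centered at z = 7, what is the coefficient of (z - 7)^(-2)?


Step 1: Write the numerator in powers of (z - 7): 7z + 3 = 7(z - 7) + (7*7 + 3) = 7(z - 7) + 52
Step 2: Divide by (z - 7)^2: f(z) = 52(z - 7)^(-2) + 7(z - 7)^(-1)
Step 3: This finite sum is the Laurent series of f about z = 7.
Step 4: Coefficient of (z - 7)^(-2) = 7*7 + 3 = 52

52


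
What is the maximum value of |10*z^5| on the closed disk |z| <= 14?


Step 1: On |z| = 14, |f(z)| = 10 * |z|^5 = 10 * 14^5
Step 2: By maximum modulus principle, maximum is on boundary.
Step 3: Maximum = 10 * 537824 = 5378240

5378240


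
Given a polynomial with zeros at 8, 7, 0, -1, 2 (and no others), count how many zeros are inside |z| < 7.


Step 1: Check each root:
  z = 8: |8| = 8 >= 7
  z = 7: |7| = 7 >= 7
  z = 0: |0| = 0 < 7
  z = -1: |-1| = 1 < 7
  z = 2: |2| = 2 < 7
Step 2: Count = 3

3


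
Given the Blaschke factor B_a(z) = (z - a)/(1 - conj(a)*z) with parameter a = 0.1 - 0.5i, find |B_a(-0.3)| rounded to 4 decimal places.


Step 1: Numerator z0 - a = -0.3 - (0.1 - 0.5i) = -0.4 + 0.5i
Step 2: Denominator 1 - conj(a)*z0 = 1 - (0.1 + 0.5i)*(-0.3) = 1.03 + 0.15i
Step 3: |z0 - a|^2 = (-0.4)^2 + 0.5^2 = 0.41; |1 - conj(a)*z0|^2 = 1.03^2 + 0.15^2 = 1.0834
Step 4: |B_a(-0.3)| = sqrt(0.41 / 1.0834) = sqrt(0.378438)
Step 5: = 0.6152

0.6152


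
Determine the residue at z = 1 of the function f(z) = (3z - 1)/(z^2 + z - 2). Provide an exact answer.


Step 1: Q(z) = z^2 + z - 2 = (z - 1)(z + 2)
Step 2: Q'(z) = 2z + 1
Step 3: Q'(1) = 3, P(1) = 2
Step 4: Res = P(1)/Q'(1) = 2/3 = 2/3

2/3


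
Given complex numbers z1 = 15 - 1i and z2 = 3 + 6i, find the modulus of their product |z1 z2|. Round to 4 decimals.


Step 1: |z1| = sqrt(15^2 + (-1)^2) = sqrt(226)
Step 2: |z2| = sqrt(3^2 + 6^2) = sqrt(45)
Step 3: |z1*z2| = |z1|*|z2| = sqrt(226) * sqrt(45) = sqrt(226 * 45) = sqrt(10170)
Step 4: = 100.8464

100.8464


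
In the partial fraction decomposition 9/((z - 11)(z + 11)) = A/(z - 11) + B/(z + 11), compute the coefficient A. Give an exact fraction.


Step 1: Multiply both sides by (z - 11) and set z = 11
Step 2: A = 9 / (11 + 11)
Step 3: A = 9 / 22
Step 4: A = 9/22

9/22


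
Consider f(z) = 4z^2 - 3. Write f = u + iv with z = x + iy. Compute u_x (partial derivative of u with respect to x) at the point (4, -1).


Step 1: f(z) = 4(x+iy)^2 - 3
Step 2: u = 4(x^2 - y^2) - 3
Step 3: u_x = 8x + 0
Step 4: At (4, -1): u_x = 32 + 0 = 32

32


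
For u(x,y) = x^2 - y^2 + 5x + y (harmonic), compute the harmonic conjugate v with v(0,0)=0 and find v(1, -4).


Step 1: v_x = -u_y = 2y - 1
Step 2: v_y = u_x = 2x + 5
Step 3: v = 2xy - x + 5y + C
Step 4: v(0,0) = 0 => C = 0
Step 5: v(1, -4) = -29

-29


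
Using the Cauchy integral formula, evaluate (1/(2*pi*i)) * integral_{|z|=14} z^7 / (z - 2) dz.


Step 1: f(z) = z^7, a = 2 is inside |z| = 14
Step 2: By Cauchy integral formula: (1/(2pi*i)) * integral = f(a)
Step 3: f(2) = 2^7 = 128

128


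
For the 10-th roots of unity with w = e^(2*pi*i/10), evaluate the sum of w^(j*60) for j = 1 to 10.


Step 1: The sum sum_{j=1}^{n} w^(k*j) equals n if n | k, else 0.
Step 2: Here n = 10, k = 60
Step 3: Does n divide k? 10 | 60 -> True
Step 4: Sum = 10

10


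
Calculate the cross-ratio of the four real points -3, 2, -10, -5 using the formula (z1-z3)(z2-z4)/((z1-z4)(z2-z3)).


Step 1: (z1-z3)(z2-z4) = 7 * 7 = 49
Step 2: (z1-z4)(z2-z3) = 2 * 12 = 24
Step 3: Cross-ratio = 49/24 = 49/24

49/24


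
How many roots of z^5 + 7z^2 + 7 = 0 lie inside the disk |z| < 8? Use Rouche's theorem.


Step 1: On |z| = 8 the three terms have sizes |z^5| = 8^5 = 32768, |7z^2| = 7*8^2 = 448, |7| = 7
Step 2: The dominant term is g(z) = z^5; let h(z) = 7z^2 + 7 so f = g + h
Step 3: On |z| = 8: |g| = 32768 and |h| <= 448 + 7 = 455
Step 4: Since 32768 > 455, |h| < |g| on |z| = 8, so by Rouche f has the same number of zeros as g inside |z| < 8
Step 5: g(z) = z^5 has 5 zeros (all at the origin) inside |z| < 8. Answer = 5

5


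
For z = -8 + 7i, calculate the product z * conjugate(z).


Step 1: conj(z) = -8 - 7i
Step 2: z * conj(z) = (-8)^2 + 7^2
Step 3: = 64 + 49 = 113

113


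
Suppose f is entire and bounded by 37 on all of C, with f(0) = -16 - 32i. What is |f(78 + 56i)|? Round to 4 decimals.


Step 1: By Liouville's theorem, a bounded entire function is constant.
Step 2: f(z) = f(0) = -16 - 32i for all z.
Step 3: |f(w)| = |-16 - 32i| = sqrt(256 + 1024)
Step 4: = 35.7771

35.7771


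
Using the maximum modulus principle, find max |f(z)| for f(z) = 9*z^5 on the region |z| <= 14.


Step 1: On |z| = 14, |f(z)| = 9 * |z|^5 = 9 * 14^5
Step 2: By maximum modulus principle, maximum is on boundary.
Step 3: Maximum = 9 * 537824 = 4840416

4840416


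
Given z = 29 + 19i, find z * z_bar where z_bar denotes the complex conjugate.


Step 1: conj(z) = 29 - 19i
Step 2: z * conj(z) = 29^2 + 19^2
Step 3: = 841 + 361 = 1202

1202


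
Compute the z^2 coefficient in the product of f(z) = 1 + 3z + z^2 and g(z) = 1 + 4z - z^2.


Step 1: z^2 term in f*g comes from: (1)*(-z^2) + (3z)*(4z) + (z^2)*(1)
Step 2: = -1 + 12 + 1
Step 3: = 12

12


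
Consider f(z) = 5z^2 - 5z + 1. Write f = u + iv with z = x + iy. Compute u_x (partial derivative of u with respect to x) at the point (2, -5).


Step 1: f(z) = 5(x+iy)^2 - 5(x+iy) + 1
Step 2: u = 5(x^2 - y^2) - 5x + 1
Step 3: u_x = 10x - 5
Step 4: At (2, -5): u_x = 20 - 5 = 15

15


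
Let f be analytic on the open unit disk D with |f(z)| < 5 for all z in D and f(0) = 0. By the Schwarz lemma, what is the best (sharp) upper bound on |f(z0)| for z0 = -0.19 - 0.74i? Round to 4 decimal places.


Step 1: g = f/5 maps D -> D with g(0) = 0, so by the Schwarz lemma |g(z)| <= |z|, i.e. |f(z)| <= 5|z|; this is sharp (f(z) = 5z).
Step 2: |z0|^2 = (-0.19)^2 + (-0.74)^2 = 0.5837
Step 3: |z0| = sqrt(0.5837) = 0.764003
Step 4: Best bound = 5 * |z0| = 5 * 0.764003 = 3.82

3.82


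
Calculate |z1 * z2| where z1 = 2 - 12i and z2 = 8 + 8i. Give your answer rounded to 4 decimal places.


Step 1: |z1| = sqrt(2^2 + (-12)^2) = sqrt(148)
Step 2: |z2| = sqrt(8^2 + 8^2) = sqrt(128)
Step 3: |z1*z2| = |z1|*|z2| = sqrt(148) * sqrt(128) = sqrt(148 * 128) = sqrt(18944)
Step 4: = 137.6372

137.6372


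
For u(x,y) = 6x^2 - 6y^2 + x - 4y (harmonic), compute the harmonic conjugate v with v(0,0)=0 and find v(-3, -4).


Step 1: v_x = -u_y = 12y + 4
Step 2: v_y = u_x = 12x + 1
Step 3: v = 12xy + 4x + y + C
Step 4: v(0,0) = 0 => C = 0
Step 5: v(-3, -4) = 128

128


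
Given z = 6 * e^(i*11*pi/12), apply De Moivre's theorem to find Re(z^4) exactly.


Step 1: By De Moivre's theorem, z^4 = 6^4 * e^(i*4*11*pi/12) = 1296 * (cos(11*pi/3) + i*sin(11*pi/3))
Step 2: |z|^4 = 6^4 = 1296
Step 3: Reduce the angle mod 2*pi: 11*pi/3 - 2*pi = 5*pi/3
Step 4: cos(5*pi/3) = 1/2
Step 5: Re(z^4) = 1296 * 1/2 = 648

648


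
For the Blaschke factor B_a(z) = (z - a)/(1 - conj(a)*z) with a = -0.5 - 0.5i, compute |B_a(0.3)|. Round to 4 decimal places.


Step 1: Numerator z0 - a = 0.3 - (-0.5 - 0.5i) = 0.8 + 0.5i
Step 2: Denominator 1 - conj(a)*z0 = 1 - (-0.5 + 0.5i)*0.3 = 1.15 - 0.15i
Step 3: |z0 - a|^2 = 0.8^2 + 0.5^2 = 0.89; |1 - conj(a)*z0|^2 = 1.15^2 + (-0.15)^2 = 1.345
Step 4: |B_a(0.3)| = sqrt(0.89 / 1.345) = sqrt(0.66171)
Step 5: = 0.8135

0.8135


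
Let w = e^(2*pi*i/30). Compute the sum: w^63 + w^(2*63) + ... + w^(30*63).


Step 1: The sum sum_{j=1}^{n} w^(k*j) equals n if n | k, else 0.
Step 2: Here n = 30, k = 63
Step 3: Does n divide k? 30 | 63 -> False
Step 4: Sum = 0

0


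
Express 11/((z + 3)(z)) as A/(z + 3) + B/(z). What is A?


Step 1: Multiply both sides by (z + 3) and set z = -3
Step 2: A = 11 / (-3 - 0)
Step 3: A = 11 / (-3)
Step 4: A = -11/3

-11/3


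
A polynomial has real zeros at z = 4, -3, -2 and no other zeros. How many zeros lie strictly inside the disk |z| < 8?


Step 1: Check each root:
  z = 4: |4| = 4 < 8
  z = -3: |-3| = 3 < 8
  z = -2: |-2| = 2 < 8
Step 2: Count = 3

3


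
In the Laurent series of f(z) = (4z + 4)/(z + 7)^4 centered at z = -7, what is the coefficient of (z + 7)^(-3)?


Step 1: Write the numerator in powers of (z + 7): 4z + 4 = 4(z + 7) + (4*(-7) + 4) = 4(z + 7) - 24
Step 2: Divide by (z + 7)^4: f(z) = -24(z + 7)^(-4) + 4(z + 7)^(-3)
Step 3: This finite sum is the Laurent series of f about z = -7.
Step 4: Coefficient of (z + 7)^(-3) = coefficient of (z + 7) in the re-centred numerator = 4

4


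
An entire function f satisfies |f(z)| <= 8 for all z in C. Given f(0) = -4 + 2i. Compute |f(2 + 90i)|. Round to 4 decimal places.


Step 1: By Liouville's theorem, a bounded entire function is constant.
Step 2: f(z) = f(0) = -4 + 2i for all z.
Step 3: |f(w)| = |-4 + 2i| = sqrt(16 + 4)
Step 4: = 4.4721

4.4721


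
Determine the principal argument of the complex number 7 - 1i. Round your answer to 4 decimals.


Step 1: z = 7 - 1i
Step 2: arg(z) = atan2(-1, 7)
Step 3: arg(z) = -0.1419

-0.1419


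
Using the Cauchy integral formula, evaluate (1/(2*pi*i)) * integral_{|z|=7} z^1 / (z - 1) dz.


Step 1: f(z) = z^1, a = 1 is inside |z| = 7
Step 2: By Cauchy integral formula: (1/(2pi*i)) * integral = f(a)
Step 3: f(1) = 1^1 = 1

1


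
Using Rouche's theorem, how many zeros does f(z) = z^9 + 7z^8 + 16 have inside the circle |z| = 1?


Step 1: On |z| = 1 the three terms have sizes |z^9| = 1^9 = 1, |7z^8| = 7*1^8 = 7, |16| = 16
Step 2: The dominant term is g(z) = 16; let h(z) = z^9 + 7z^8 so f = g + h
Step 3: On |z| = 1: |g| = 16 and |h| <= 1 + 7 = 8
Step 4: Since 16 > 8, |h| < |g| on |z| = 1, so by Rouche f has the same number of zeros as g inside |z| < 1
Step 5: g(z) = 16 is a nonzero constant with no zeros inside |z| < 1. Answer = 0

0


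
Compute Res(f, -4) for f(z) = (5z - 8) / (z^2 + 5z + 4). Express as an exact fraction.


Step 1: Q(z) = z^2 + 5z + 4 = (z + 4)(z + 1)
Step 2: Q'(z) = 2z + 5
Step 3: Q'(-4) = -3, P(-4) = -28
Step 4: Res = P(-4)/Q'(-4) = -28/(-3) = 28/3

28/3


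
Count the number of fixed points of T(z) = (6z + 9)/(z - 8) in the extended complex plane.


Step 1: Fixed points satisfy T(z) = z
Step 2: z^2 - 14z - 9 = 0
Step 3: Discriminant = (-14)^2 - 4*1*(-9) = 232
Step 4: Number of fixed points = 2

2


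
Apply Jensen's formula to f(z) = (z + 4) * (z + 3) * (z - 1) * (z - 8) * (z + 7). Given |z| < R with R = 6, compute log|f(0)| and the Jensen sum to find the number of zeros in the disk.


Jensen's formula: (1/2pi)*integral log|f(Re^it)|dt = log|f(0)| + sum_{|a_k|<R} log(R/|a_k|)
Step 1: f(0) = 4 * 3 * (-1) * (-8) * 7 = 672
Step 2: log|f(0)| = log|-4| + log|-3| + log|1| + log|8| + log|-7| = 6.5103
Step 3: Zeros inside |z| < 6: -4, -3, 1
Step 4: Jensen sum = log(6/4) + log(6/3) + log(6/1) = 2.8904
Step 5: n(R) = number of terms in the Jensen sum = count of zeros inside |z| < 6 = 3

3


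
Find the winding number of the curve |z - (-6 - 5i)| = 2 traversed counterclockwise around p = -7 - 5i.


Step 1: Center c = (-6, -5), radius = 2
Step 2: |p - c|^2 = (-1)^2 + 0^2 = 1
Step 3: r^2 = 4
Step 4: |p-c| < r so winding number = 1

1


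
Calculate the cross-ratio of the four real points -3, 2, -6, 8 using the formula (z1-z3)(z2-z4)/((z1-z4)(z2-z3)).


Step 1: (z1-z3)(z2-z4) = 3 * (-6) = -18
Step 2: (z1-z4)(z2-z3) = (-11) * 8 = -88
Step 3: Cross-ratio = 18/88 = 9/44

9/44


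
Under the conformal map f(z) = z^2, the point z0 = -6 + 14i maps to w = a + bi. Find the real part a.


Step 1: z0 = -6 + 14i
Step 2: z0^2 = (-6)^2 - 14^2 - 168i
Step 3: real part = 36 - 196 = -160

-160


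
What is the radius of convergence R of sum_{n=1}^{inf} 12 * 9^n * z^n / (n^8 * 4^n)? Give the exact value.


Step 1: General term a_n = 12 * 9^n / (n^8 * 4^n)
Step 2: By the root test, |a_n|^(1/n) = 12^(1/n) * 9 / (n^(8/n) * 4) -> 9/4 as n -> infinity (since 12^(1/n) -> 1 and n^(8/n) -> 1)
Step 3: R = 1/lim|a_n|^(1/n) = 4/9

4/9


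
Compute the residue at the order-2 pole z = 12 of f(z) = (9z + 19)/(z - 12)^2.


Step 1: Pole of order 2 at z = 12
Step 2: Res = lim d/dz [(z - 12)^2 * f(z)] as z -> 12
Step 3: (z - 12)^2 * f(z) = 9z + 19
Step 4: d/dz[9z + 19] = 9

9


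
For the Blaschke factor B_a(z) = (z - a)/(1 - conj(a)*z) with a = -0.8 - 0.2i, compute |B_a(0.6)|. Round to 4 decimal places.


Step 1: Numerator z0 - a = 0.6 - (-0.8 - 0.2i) = 1.4 + 0.2i
Step 2: Denominator 1 - conj(a)*z0 = 1 - (-0.8 + 0.2i)*0.6 = 1.48 - 0.12i
Step 3: |z0 - a|^2 = 1.4^2 + 0.2^2 = 2; |1 - conj(a)*z0|^2 = 1.48^2 + (-0.12)^2 = 2.2048
Step 4: |B_a(0.6)| = sqrt(2 / 2.2048) = sqrt(0.907112)
Step 5: = 0.9524

0.9524


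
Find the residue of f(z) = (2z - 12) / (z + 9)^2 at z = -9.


Step 1: Pole of order 2 at z = -9
Step 2: Res = lim d/dz [(z + 9)^2 * f(z)] as z -> -9
Step 3: (z + 9)^2 * f(z) = 2z - 12
Step 4: d/dz[2z - 12] = 2

2


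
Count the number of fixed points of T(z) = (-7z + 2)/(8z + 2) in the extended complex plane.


Step 1: Fixed points satisfy T(z) = z
Step 2: 8z^2 + 9z - 2 = 0
Step 3: Discriminant = 9^2 - 4*8*(-2) = 145
Step 4: Number of fixed points = 2

2


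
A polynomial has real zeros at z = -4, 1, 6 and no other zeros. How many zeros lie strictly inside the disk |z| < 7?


Step 1: Check each root:
  z = -4: |-4| = 4 < 7
  z = 1: |1| = 1 < 7
  z = 6: |6| = 6 < 7
Step 2: Count = 3

3


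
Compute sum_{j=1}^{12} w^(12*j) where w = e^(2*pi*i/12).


Step 1: The sum sum_{j=1}^{n} w^(k*j) equals n if n | k, else 0.
Step 2: Here n = 12, k = 12
Step 3: Does n divide k? 12 | 12 -> True
Step 4: Sum = 12

12


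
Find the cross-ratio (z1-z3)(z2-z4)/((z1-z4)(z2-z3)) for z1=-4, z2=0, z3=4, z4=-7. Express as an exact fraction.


Step 1: (z1-z3)(z2-z4) = (-8) * 7 = -56
Step 2: (z1-z4)(z2-z3) = 3 * (-4) = -12
Step 3: Cross-ratio = 56/12 = 14/3

14/3


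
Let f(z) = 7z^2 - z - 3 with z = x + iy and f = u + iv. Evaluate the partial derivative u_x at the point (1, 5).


Step 1: f(z) = 7(x+iy)^2 - (x+iy) - 3
Step 2: u = 7(x^2 - y^2) - x - 3
Step 3: u_x = 14x - 1
Step 4: At (1, 5): u_x = 14 - 1 = 13

13


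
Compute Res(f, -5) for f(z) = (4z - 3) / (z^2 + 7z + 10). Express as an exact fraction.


Step 1: Q(z) = z^2 + 7z + 10 = (z + 5)(z + 2)
Step 2: Q'(z) = 2z + 7
Step 3: Q'(-5) = -3, P(-5) = -23
Step 4: Res = P(-5)/Q'(-5) = -23/(-3) = 23/3

23/3


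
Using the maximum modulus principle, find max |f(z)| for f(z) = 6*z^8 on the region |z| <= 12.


Step 1: On |z| = 12, |f(z)| = 6 * |z|^8 = 6 * 12^8
Step 2: By maximum modulus principle, maximum is on boundary.
Step 3: Maximum = 6 * 429981696 = 2579890176

2579890176


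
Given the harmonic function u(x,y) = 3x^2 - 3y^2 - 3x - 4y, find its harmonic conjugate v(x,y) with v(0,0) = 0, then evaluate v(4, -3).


Step 1: v_x = -u_y = 6y + 4
Step 2: v_y = u_x = 6x - 3
Step 3: v = 6xy + 4x - 3y + C
Step 4: v(0,0) = 0 => C = 0
Step 5: v(4, -3) = -47

-47


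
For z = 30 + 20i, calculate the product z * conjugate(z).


Step 1: conj(z) = 30 - 20i
Step 2: z * conj(z) = 30^2 + 20^2
Step 3: = 900 + 400 = 1300

1300


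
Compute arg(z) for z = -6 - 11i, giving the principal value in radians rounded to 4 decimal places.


Step 1: z = -6 - 11i
Step 2: arg(z) = atan2(-11, -6)
Step 3: arg(z) = -2.0701

-2.0701


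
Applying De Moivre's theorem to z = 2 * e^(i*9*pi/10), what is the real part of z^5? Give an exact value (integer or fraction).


Step 1: By De Moivre's theorem, z^5 = 2^5 * e^(i*5*9*pi/10) = 32 * (cos(9*pi/2) + i*sin(9*pi/2))
Step 2: |z|^5 = 2^5 = 32
Step 3: Reduce the angle mod 2*pi: 9*pi/2 - 4*pi = pi/2
Step 4: cos(pi/2) = 0
Step 5: Re(z^5) = 32 * 0 = 0

0


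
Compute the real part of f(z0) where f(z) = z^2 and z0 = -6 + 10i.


Step 1: z0 = -6 + 10i
Step 2: z0^2 = (-6)^2 - 10^2 - 120i
Step 3: real part = 36 - 100 = -64

-64


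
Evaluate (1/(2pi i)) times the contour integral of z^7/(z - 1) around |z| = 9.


Step 1: f(z) = z^7, a = 1 is inside |z| = 9
Step 2: By Cauchy integral formula: (1/(2pi*i)) * integral = f(a)
Step 3: f(1) = 1^7 = 1

1


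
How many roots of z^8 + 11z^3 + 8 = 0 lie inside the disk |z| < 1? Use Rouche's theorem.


Step 1: On |z| = 1 the three terms have sizes |z^8| = 1^8 = 1, |11z^3| = 11*1^3 = 11, |8| = 8
Step 2: The dominant term is g(z) = 11z^3; let h(z) = z^8 + 8 so f = g + h
Step 3: On |z| = 1: |g| = 11 and |h| <= 1 + 8 = 9
Step 4: Since 11 > 9, |h| < |g| on |z| = 1, so by Rouche f has the same number of zeros as g inside |z| < 1
Step 5: g(z) = 11z^3 has 3 zeros (at the origin, multiplicity 3) inside |z| < 1. Answer = 3

3


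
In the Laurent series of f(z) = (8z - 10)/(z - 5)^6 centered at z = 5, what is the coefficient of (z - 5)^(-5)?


Step 1: Write the numerator in powers of (z - 5): 8z - 10 = 8(z - 5) + (8*5 - 10) = 8(z - 5) + 30
Step 2: Divide by (z - 5)^6: f(z) = 30(z - 5)^(-6) + 8(z - 5)^(-5)
Step 3: This finite sum is the Laurent series of f about z = 5.
Step 4: Coefficient of (z - 5)^(-5) = coefficient of (z - 5) in the re-centred numerator = 8

8


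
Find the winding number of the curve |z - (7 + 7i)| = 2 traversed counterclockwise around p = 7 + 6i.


Step 1: Center c = (7, 7), radius = 2
Step 2: |p - c|^2 = 0^2 + (-1)^2 = 1
Step 3: r^2 = 4
Step 4: |p-c| < r so winding number = 1

1


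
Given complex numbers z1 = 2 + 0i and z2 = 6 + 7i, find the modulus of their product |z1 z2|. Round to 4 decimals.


Step 1: |z1| = sqrt(2^2 + 0^2) = sqrt(4)
Step 2: |z2| = sqrt(6^2 + 7^2) = sqrt(85)
Step 3: |z1*z2| = |z1|*|z2| = sqrt(4) * sqrt(85) = sqrt(4 * 85) = sqrt(340)
Step 4: = 18.4391

18.4391


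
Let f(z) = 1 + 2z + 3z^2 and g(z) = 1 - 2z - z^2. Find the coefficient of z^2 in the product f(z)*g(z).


Step 1: z^2 term in f*g comes from: (1)*(-z^2) + (2z)*(-2z) + (3z^2)*(1)
Step 2: = -1 - 4 + 3
Step 3: = -2

-2


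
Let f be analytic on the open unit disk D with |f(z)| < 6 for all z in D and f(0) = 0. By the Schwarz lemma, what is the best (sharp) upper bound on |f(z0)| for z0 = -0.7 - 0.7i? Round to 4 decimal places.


Step 1: g = f/6 maps D -> D with g(0) = 0, so by the Schwarz lemma |g(z)| <= |z|, i.e. |f(z)| <= 6|z|; this is sharp (f(z) = 6z).
Step 2: |z0|^2 = (-0.7)^2 + (-0.7)^2 = 0.98
Step 3: |z0| = sqrt(0.98) = 0.989949
Step 4: Best bound = 6 * |z0| = 6 * 0.989949 = 5.9397

5.9397


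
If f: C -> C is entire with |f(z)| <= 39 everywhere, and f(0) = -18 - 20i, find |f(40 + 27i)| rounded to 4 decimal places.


Step 1: By Liouville's theorem, a bounded entire function is constant.
Step 2: f(z) = f(0) = -18 - 20i for all z.
Step 3: |f(w)| = |-18 - 20i| = sqrt(324 + 400)
Step 4: = 26.9072

26.9072


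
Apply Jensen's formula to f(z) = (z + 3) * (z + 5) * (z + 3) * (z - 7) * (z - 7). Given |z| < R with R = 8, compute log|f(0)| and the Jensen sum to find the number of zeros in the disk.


Jensen's formula: (1/2pi)*integral log|f(Re^it)|dt = log|f(0)| + sum_{|a_k|<R} log(R/|a_k|)
Step 1: f(0) = 3 * 5 * 3 * (-7) * (-7) = 2205
Step 2: log|f(0)| = log|-3| + log|-5| + log|-3| + log|7| + log|7| = 7.6985
Step 3: Zeros inside |z| < 8: -3, -5, -3, 7, 7
Step 4: Jensen sum = log(8/3) + log(8/5) + log(8/3) + log(8/7) + log(8/7) = 2.6987
Step 5: n(R) = number of terms in the Jensen sum = count of zeros inside |z| < 8 = 5

5


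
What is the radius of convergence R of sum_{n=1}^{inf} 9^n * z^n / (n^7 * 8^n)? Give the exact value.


Step 1: General term a_n = 9^n / (n^7 * 8^n)
Step 2: By the root test, |a_n|^(1/n) = 9 / (n^(7/n) * 8) -> 9/8 as n -> infinity (since n^(7/n) -> 1)
Step 3: R = 1/lim|a_n|^(1/n) = 8/9

8/9


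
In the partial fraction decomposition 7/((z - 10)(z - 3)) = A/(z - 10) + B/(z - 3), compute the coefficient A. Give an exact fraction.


Step 1: Multiply both sides by (z - 10) and set z = 10
Step 2: A = 7 / (10 - 3)
Step 3: A = 7 / 7
Step 4: A = 1

1


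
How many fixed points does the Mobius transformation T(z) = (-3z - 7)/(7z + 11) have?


Step 1: Fixed points satisfy T(z) = z
Step 2: 7z^2 + 14z + 7 = 0
Step 3: Discriminant = 14^2 - 4*7*7 = 0
Step 4: Number of fixed points = 1

1


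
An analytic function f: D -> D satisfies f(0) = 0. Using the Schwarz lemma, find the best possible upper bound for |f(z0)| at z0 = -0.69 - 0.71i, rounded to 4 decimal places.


Step 1: Schwarz lemma: if f: D -> D is analytic with f(0) = 0, then |f(z)| <= |z| for all z in D, and this is sharp (f(z) = z).
Step 2: |z0|^2 = (-0.69)^2 + (-0.71)^2 = 0.9802
Step 3: |z0| = sqrt(0.9802) = 0.990051
Step 4: Best bound = |z0| = 0.9901

0.9901


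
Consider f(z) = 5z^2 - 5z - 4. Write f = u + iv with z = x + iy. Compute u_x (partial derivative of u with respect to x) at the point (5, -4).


Step 1: f(z) = 5(x+iy)^2 - 5(x+iy) - 4
Step 2: u = 5(x^2 - y^2) - 5x - 4
Step 3: u_x = 10x - 5
Step 4: At (5, -4): u_x = 50 - 5 = 45

45


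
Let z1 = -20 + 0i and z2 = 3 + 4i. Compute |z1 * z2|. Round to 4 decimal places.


Step 1: |z1| = sqrt((-20)^2 + 0^2) = sqrt(400)
Step 2: |z2| = sqrt(3^2 + 4^2) = sqrt(25)
Step 3: |z1*z2| = |z1|*|z2| = sqrt(400) * sqrt(25) = sqrt(400 * 25) = sqrt(10000)
Step 4: = 100.0

100.0


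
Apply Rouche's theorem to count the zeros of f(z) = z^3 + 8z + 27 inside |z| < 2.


Step 1: On |z| = 2 the three terms have sizes |z^3| = 2^3 = 8, |8z| = 8*2 = 16, |27| = 27
Step 2: The dominant term is g(z) = 27; let h(z) = z^3 + 8z so f = g + h
Step 3: On |z| = 2: |g| = 27 and |h| <= 8 + 16 = 24
Step 4: Since 27 > 24, |h| < |g| on |z| = 2, so by Rouche f has the same number of zeros as g inside |z| < 2
Step 5: g(z) = 27 is a nonzero constant with no zeros inside |z| < 2. Answer = 0

0


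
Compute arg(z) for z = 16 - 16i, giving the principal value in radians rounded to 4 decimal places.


Step 1: z = 16 - 16i
Step 2: arg(z) = atan2(-16, 16)
Step 3: arg(z) = -0.7854

-0.7854


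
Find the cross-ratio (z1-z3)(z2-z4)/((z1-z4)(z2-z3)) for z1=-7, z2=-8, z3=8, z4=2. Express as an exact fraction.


Step 1: (z1-z3)(z2-z4) = (-15) * (-10) = 150
Step 2: (z1-z4)(z2-z3) = (-9) * (-16) = 144
Step 3: Cross-ratio = 150/144 = 25/24

25/24


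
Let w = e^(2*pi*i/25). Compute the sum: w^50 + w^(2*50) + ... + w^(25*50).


Step 1: The sum sum_{j=1}^{n} w^(k*j) equals n if n | k, else 0.
Step 2: Here n = 25, k = 50
Step 3: Does n divide k? 25 | 50 -> True
Step 4: Sum = 25

25


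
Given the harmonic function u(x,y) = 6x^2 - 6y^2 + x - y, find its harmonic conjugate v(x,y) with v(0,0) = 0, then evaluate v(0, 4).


Step 1: v_x = -u_y = 12y + 1
Step 2: v_y = u_x = 12x + 1
Step 3: v = 12xy + x + y + C
Step 4: v(0,0) = 0 => C = 0
Step 5: v(0, 4) = 4

4


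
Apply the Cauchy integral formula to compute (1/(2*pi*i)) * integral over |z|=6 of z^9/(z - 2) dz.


Step 1: f(z) = z^9, a = 2 is inside |z| = 6
Step 2: By Cauchy integral formula: (1/(2pi*i)) * integral = f(a)
Step 3: f(2) = 2^9 = 512

512


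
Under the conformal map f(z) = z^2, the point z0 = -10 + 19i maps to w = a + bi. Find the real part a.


Step 1: z0 = -10 + 19i
Step 2: z0^2 = (-10)^2 - 19^2 - 380i
Step 3: real part = 100 - 361 = -261

-261


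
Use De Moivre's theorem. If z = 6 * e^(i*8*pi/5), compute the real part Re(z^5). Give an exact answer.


Step 1: By De Moivre's theorem, z^5 = 6^5 * e^(i*5*8*pi/5) = 7776 * (cos(8*pi) + i*sin(8*pi))
Step 2: |z|^5 = 6^5 = 7776
Step 3: Reduce the angle mod 2*pi: 8*pi - 8*pi = 0
Step 4: cos(0) = 1
Step 5: Re(z^5) = 7776 * 1 = 7776

7776


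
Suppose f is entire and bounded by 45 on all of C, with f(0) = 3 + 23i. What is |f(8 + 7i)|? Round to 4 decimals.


Step 1: By Liouville's theorem, a bounded entire function is constant.
Step 2: f(z) = f(0) = 3 + 23i for all z.
Step 3: |f(w)| = |3 + 23i| = sqrt(9 + 529)
Step 4: = 23.1948

23.1948


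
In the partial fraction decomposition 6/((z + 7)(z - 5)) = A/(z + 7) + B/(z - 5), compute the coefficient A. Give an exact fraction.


Step 1: Multiply both sides by (z + 7) and set z = -7
Step 2: A = 6 / (-7 - 5)
Step 3: A = 6 / (-12)
Step 4: A = -1/2

-1/2


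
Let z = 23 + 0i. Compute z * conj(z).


Step 1: conj(z) = 23 - 0i
Step 2: z * conj(z) = 23^2 + 0^2
Step 3: = 529 + 0 = 529

529


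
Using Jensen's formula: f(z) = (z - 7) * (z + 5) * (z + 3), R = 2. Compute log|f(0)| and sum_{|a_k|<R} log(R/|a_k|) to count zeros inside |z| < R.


Jensen's formula: (1/2pi)*integral log|f(Re^it)|dt = log|f(0)| + sum_{|a_k|<R} log(R/|a_k|)
Step 1: f(0) = (-7) * 5 * 3 = -105
Step 2: log|f(0)| = log|7| + log|-5| + log|-3| = 4.654
Step 3: Zeros inside |z| < 2: none
Step 4: Jensen sum = (empty sum) = 0
Step 5: n(R) = number of terms in the Jensen sum = count of zeros inside |z| < 2 = 0

0


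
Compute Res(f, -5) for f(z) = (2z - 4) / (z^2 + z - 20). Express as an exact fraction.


Step 1: Q(z) = z^2 + z - 20 = (z + 5)(z - 4)
Step 2: Q'(z) = 2z + 1
Step 3: Q'(-5) = -9, P(-5) = -14
Step 4: Res = P(-5)/Q'(-5) = -14/(-9) = 14/9

14/9


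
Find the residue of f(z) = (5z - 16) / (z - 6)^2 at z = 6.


Step 1: Pole of order 2 at z = 6
Step 2: Res = lim d/dz [(z - 6)^2 * f(z)] as z -> 6
Step 3: (z - 6)^2 * f(z) = 5z - 16
Step 4: d/dz[5z - 16] = 5

5


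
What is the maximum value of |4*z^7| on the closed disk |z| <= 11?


Step 1: On |z| = 11, |f(z)| = 4 * |z|^7 = 4 * 11^7
Step 2: By maximum modulus principle, maximum is on boundary.
Step 3: Maximum = 4 * 19487171 = 77948684

77948684


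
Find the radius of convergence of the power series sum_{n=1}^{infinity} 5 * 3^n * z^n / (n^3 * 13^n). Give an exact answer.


Step 1: General term a_n = 5 * 3^n / (n^3 * 13^n)
Step 2: By the root test, |a_n|^(1/n) = 5^(1/n) * 3 / (n^(3/n) * 13) -> 3/13 as n -> infinity (since 5^(1/n) -> 1 and n^(3/n) -> 1)
Step 3: R = 1/lim|a_n|^(1/n) = 13/3

13/3


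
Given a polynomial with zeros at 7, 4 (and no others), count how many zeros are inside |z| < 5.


Step 1: Check each root:
  z = 7: |7| = 7 >= 5
  z = 4: |4| = 4 < 5
Step 2: Count = 1

1


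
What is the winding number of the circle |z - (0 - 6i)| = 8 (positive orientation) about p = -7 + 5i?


Step 1: Center c = (0, -6), radius = 8
Step 2: |p - c|^2 = (-7)^2 + 11^2 = 170
Step 3: r^2 = 64
Step 4: |p-c| > r so winding number = 0

0


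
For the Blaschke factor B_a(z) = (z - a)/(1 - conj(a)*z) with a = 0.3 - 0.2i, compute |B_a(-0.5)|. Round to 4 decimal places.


Step 1: Numerator z0 - a = -0.5 - (0.3 - 0.2i) = -0.8 + 0.2i
Step 2: Denominator 1 - conj(a)*z0 = 1 - (0.3 + 0.2i)*(-0.5) = 1.15 + 0.1i
Step 3: |z0 - a|^2 = (-0.8)^2 + 0.2^2 = 0.68; |1 - conj(a)*z0|^2 = 1.15^2 + 0.1^2 = 1.3325
Step 4: |B_a(-0.5)| = sqrt(0.68 / 1.3325) = sqrt(0.510319)
Step 5: = 0.7144

0.7144


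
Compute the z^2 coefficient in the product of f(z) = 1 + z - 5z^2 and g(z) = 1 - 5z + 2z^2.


Step 1: z^2 term in f*g comes from: (1)*(2z^2) + (z)*(-5z) + (-5z^2)*(1)
Step 2: = 2 - 5 - 5
Step 3: = -8

-8


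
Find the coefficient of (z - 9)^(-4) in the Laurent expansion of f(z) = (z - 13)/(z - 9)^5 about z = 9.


Step 1: Write the numerator in powers of (z - 9): z - 13 = (z - 9) + (1*9 - 13) = (z - 9) - 4
Step 2: Divide by (z - 9)^5: f(z) = -4(z - 9)^(-5) + (z - 9)^(-4)
Step 3: This finite sum is the Laurent series of f about z = 9.
Step 4: Coefficient of (z - 9)^(-4) = coefficient of (z - 9) in the re-centred numerator = 1

1


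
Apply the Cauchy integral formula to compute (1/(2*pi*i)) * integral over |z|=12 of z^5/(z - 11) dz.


Step 1: f(z) = z^5, a = 11 is inside |z| = 12
Step 2: By Cauchy integral formula: (1/(2pi*i)) * integral = f(a)
Step 3: f(11) = 11^5 = 161051

161051


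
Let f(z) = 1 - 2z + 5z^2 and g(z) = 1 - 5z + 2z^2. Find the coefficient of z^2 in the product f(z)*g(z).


Step 1: z^2 term in f*g comes from: (1)*(2z^2) + (-2z)*(-5z) + (5z^2)*(1)
Step 2: = 2 + 10 + 5
Step 3: = 17

17


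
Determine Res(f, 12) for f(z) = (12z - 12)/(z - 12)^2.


Step 1: Pole of order 2 at z = 12
Step 2: Res = lim d/dz [(z - 12)^2 * f(z)] as z -> 12
Step 3: (z - 12)^2 * f(z) = 12z - 12
Step 4: d/dz[12z - 12] = 12

12


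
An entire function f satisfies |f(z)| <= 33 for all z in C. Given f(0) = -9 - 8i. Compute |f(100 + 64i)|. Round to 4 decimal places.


Step 1: By Liouville's theorem, a bounded entire function is constant.
Step 2: f(z) = f(0) = -9 - 8i for all z.
Step 3: |f(w)| = |-9 - 8i| = sqrt(81 + 64)
Step 4: = 12.0416

12.0416


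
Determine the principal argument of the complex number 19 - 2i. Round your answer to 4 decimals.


Step 1: z = 19 - 2i
Step 2: arg(z) = atan2(-2, 19)
Step 3: arg(z) = -0.1049

-0.1049


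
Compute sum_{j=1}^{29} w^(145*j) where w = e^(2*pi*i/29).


Step 1: The sum sum_{j=1}^{n} w^(k*j) equals n if n | k, else 0.
Step 2: Here n = 29, k = 145
Step 3: Does n divide k? 29 | 145 -> True
Step 4: Sum = 29

29


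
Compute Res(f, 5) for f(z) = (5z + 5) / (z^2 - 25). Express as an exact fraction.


Step 1: Q(z) = z^2 - 25 = (z - 5)(z + 5)
Step 2: Q'(z) = 2z
Step 3: Q'(5) = 10, P(5) = 30
Step 4: Res = P(5)/Q'(5) = 30/10 = 3

3


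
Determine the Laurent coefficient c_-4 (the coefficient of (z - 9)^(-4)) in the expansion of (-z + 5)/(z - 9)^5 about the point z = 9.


Step 1: Write the numerator in powers of (z - 9): -z + 5 = -(z - 9) + (-1*9 + 5) = -(z - 9) - 4
Step 2: Divide by (z - 9)^5: f(z) = -4(z - 9)^(-5) - (z - 9)^(-4)
Step 3: This finite sum is the Laurent series of f about z = 9.
Step 4: Coefficient of (z - 9)^(-4) = coefficient of (z - 9) in the re-centred numerator = -1

-1


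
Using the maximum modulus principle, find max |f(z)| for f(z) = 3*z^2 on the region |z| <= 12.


Step 1: On |z| = 12, |f(z)| = 3 * |z|^2 = 3 * 12^2
Step 2: By maximum modulus principle, maximum is on boundary.
Step 3: Maximum = 3 * 144 = 432

432


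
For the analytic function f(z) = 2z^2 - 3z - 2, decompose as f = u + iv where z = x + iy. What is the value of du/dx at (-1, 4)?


Step 1: f(z) = 2(x+iy)^2 - 3(x+iy) - 2
Step 2: u = 2(x^2 - y^2) - 3x - 2
Step 3: u_x = 4x - 3
Step 4: At (-1, 4): u_x = -4 - 3 = -7

-7


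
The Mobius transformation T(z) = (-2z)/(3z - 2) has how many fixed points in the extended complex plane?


Step 1: Fixed points satisfy T(z) = z
Step 2: 3z^2 = 0
Step 3: Discriminant = 0^2 - 4*3*0 = 0
Step 4: Number of fixed points = 1

1


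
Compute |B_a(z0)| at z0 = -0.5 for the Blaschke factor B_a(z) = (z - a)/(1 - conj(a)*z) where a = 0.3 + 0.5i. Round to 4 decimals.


Step 1: Numerator z0 - a = -0.5 - (0.3 + 0.5i) = -0.8 - 0.5i
Step 2: Denominator 1 - conj(a)*z0 = 1 - (0.3 - 0.5i)*(-0.5) = 1.15 - 0.25i
Step 3: |z0 - a|^2 = (-0.8)^2 + (-0.5)^2 = 0.89; |1 - conj(a)*z0|^2 = 1.15^2 + (-0.25)^2 = 1.385
Step 4: |B_a(-0.5)| = sqrt(0.89 / 1.385) = sqrt(0.642599)
Step 5: = 0.8016

0.8016


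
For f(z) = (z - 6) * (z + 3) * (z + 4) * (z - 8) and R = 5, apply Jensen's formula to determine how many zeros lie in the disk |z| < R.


Jensen's formula: (1/2pi)*integral log|f(Re^it)|dt = log|f(0)| + sum_{|a_k|<R} log(R/|a_k|)
Step 1: f(0) = (-6) * 3 * 4 * (-8) = 576
Step 2: log|f(0)| = log|6| + log|-3| + log|-4| + log|8| = 6.3561
Step 3: Zeros inside |z| < 5: -3, -4
Step 4: Jensen sum = log(5/3) + log(5/4) = 0.734
Step 5: n(R) = number of terms in the Jensen sum = count of zeros inside |z| < 5 = 2

2


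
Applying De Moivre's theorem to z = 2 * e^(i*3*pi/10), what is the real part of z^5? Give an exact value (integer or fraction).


Step 1: By De Moivre's theorem, z^5 = 2^5 * e^(i*5*3*pi/10) = 32 * (cos(3*pi/2) + i*sin(3*pi/2))
Step 2: |z|^5 = 2^5 = 32
Step 3: The angle 3*pi/2 already lies in [0, 2*pi)
Step 4: cos(3*pi/2) = 0
Step 5: Re(z^5) = 32 * 0 = 0

0


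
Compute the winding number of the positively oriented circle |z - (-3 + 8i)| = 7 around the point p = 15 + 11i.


Step 1: Center c = (-3, 8), radius = 7
Step 2: |p - c|^2 = 18^2 + 3^2 = 333
Step 3: r^2 = 49
Step 4: |p-c| > r so winding number = 0

0


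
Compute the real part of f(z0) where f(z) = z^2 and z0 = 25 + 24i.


Step 1: z0 = 25 + 24i
Step 2: z0^2 = 25^2 - 24^2 + 1200i
Step 3: real part = 625 - 576 = 49

49


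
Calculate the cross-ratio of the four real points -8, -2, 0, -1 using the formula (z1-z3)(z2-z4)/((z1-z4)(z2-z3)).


Step 1: (z1-z3)(z2-z4) = (-8) * (-1) = 8
Step 2: (z1-z4)(z2-z3) = (-7) * (-2) = 14
Step 3: Cross-ratio = 8/14 = 4/7

4/7


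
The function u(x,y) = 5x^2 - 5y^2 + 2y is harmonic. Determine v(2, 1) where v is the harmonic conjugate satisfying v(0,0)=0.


Step 1: v_x = -u_y = 10y - 2
Step 2: v_y = u_x = 10x + 0
Step 3: v = 10xy - 2x + C
Step 4: v(0,0) = 0 => C = 0
Step 5: v(2, 1) = 16

16


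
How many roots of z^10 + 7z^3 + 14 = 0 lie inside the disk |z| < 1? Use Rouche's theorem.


Step 1: On |z| = 1 the three terms have sizes |z^10| = 1^10 = 1, |7z^3| = 7*1^3 = 7, |14| = 14
Step 2: The dominant term is g(z) = 14; let h(z) = z^10 + 7z^3 so f = g + h
Step 3: On |z| = 1: |g| = 14 and |h| <= 1 + 7 = 8
Step 4: Since 14 > 8, |h| < |g| on |z| = 1, so by Rouche f has the same number of zeros as g inside |z| < 1
Step 5: g(z) = 14 is a nonzero constant with no zeros inside |z| < 1. Answer = 0

0


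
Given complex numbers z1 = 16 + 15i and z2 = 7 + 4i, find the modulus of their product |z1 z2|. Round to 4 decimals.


Step 1: |z1| = sqrt(16^2 + 15^2) = sqrt(481)
Step 2: |z2| = sqrt(7^2 + 4^2) = sqrt(65)
Step 3: |z1*z2| = |z1|*|z2| = sqrt(481) * sqrt(65) = sqrt(481 * 65) = sqrt(31265)
Step 4: = 176.8191

176.8191


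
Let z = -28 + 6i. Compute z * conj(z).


Step 1: conj(z) = -28 - 6i
Step 2: z * conj(z) = (-28)^2 + 6^2
Step 3: = 784 + 36 = 820

820


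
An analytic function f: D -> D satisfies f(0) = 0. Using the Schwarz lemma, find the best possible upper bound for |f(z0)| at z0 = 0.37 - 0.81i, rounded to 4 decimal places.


Step 1: Schwarz lemma: if f: D -> D is analytic with f(0) = 0, then |f(z)| <= |z| for all z in D, and this is sharp (f(z) = z).
Step 2: |z0|^2 = 0.37^2 + (-0.81)^2 = 0.793
Step 3: |z0| = sqrt(0.793) = 0.890505
Step 4: Best bound = |z0| = 0.8905

0.8905


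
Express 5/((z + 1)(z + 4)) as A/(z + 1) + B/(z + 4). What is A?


Step 1: Multiply both sides by (z + 1) and set z = -1
Step 2: A = 5 / (-1 + 4)
Step 3: A = 5 / 3
Step 4: A = 5/3

5/3


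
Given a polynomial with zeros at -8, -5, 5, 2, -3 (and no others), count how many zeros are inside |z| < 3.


Step 1: Check each root:
  z = -8: |-8| = 8 >= 3
  z = -5: |-5| = 5 >= 3
  z = 5: |5| = 5 >= 3
  z = 2: |2| = 2 < 3
  z = -3: |-3| = 3 >= 3
Step 2: Count = 1

1


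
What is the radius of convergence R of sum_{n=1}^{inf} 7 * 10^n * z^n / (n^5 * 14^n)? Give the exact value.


Step 1: General term a_n = 7 * 10^n / (n^5 * 14^n)
Step 2: By the root test, |a_n|^(1/n) = 7^(1/n) * 10 / (n^(5/n) * 14) -> 10/14 as n -> infinity (since 7^(1/n) -> 1 and n^(5/n) -> 1)
Step 3: R = 1/lim|a_n|^(1/n) = 14/10 = 7/5

7/5


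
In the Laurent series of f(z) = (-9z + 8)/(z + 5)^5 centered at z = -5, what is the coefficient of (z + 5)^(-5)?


Step 1: Write the numerator in powers of (z + 5): -9z + 8 = -9(z + 5) + (-9*(-5) + 8) = -9(z + 5) + 53
Step 2: Divide by (z + 5)^5: f(z) = 53(z + 5)^(-5) - 9(z + 5)^(-4)
Step 3: This finite sum is the Laurent series of f about z = -5.
Step 4: Coefficient of (z + 5)^(-5) = -9*(-5) + 8 = 53

53


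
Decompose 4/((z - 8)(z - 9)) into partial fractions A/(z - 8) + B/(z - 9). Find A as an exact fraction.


Step 1: Multiply both sides by (z - 8) and set z = 8
Step 2: A = 4 / (8 - 9)
Step 3: A = 4 / (-1)
Step 4: A = -4

-4


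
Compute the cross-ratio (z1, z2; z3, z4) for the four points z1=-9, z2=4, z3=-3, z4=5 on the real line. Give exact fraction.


Step 1: (z1-z3)(z2-z4) = (-6) * (-1) = 6
Step 2: (z1-z4)(z2-z3) = (-14) * 7 = -98
Step 3: Cross-ratio = -6/98 = -3/49

-3/49


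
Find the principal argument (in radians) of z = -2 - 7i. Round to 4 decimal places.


Step 1: z = -2 - 7i
Step 2: arg(z) = atan2(-7, -2)
Step 3: arg(z) = -1.8491

-1.8491


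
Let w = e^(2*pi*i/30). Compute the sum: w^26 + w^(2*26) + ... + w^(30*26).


Step 1: The sum sum_{j=1}^{n} w^(k*j) equals n if n | k, else 0.
Step 2: Here n = 30, k = 26
Step 3: Does n divide k? 30 | 26 -> False
Step 4: Sum = 0

0


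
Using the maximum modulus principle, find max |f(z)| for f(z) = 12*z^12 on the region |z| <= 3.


Step 1: On |z| = 3, |f(z)| = 12 * |z|^12 = 12 * 3^12
Step 2: By maximum modulus principle, maximum is on boundary.
Step 3: Maximum = 12 * 531441 = 6377292

6377292


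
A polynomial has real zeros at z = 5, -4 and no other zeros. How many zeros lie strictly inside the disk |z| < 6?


Step 1: Check each root:
  z = 5: |5| = 5 < 6
  z = -4: |-4| = 4 < 6
Step 2: Count = 2

2


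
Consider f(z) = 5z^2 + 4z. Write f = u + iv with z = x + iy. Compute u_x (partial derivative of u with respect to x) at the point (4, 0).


Step 1: f(z) = 5(x+iy)^2 + 4(x+iy) + 0
Step 2: u = 5(x^2 - y^2) + 4x + 0
Step 3: u_x = 10x + 4
Step 4: At (4, 0): u_x = 40 + 4 = 44

44
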